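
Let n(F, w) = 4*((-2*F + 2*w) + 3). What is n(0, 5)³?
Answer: 140608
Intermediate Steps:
n(F, w) = 12 - 8*F + 8*w (n(F, w) = 4*(3 - 2*F + 2*w) = 12 - 8*F + 8*w)
n(0, 5)³ = (12 - 8*0 + 8*5)³ = (12 + 0 + 40)³ = 52³ = 140608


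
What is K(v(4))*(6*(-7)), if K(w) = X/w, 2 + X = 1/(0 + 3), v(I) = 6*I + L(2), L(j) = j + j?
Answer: 5/2 ≈ 2.5000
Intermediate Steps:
L(j) = 2*j
v(I) = 4 + 6*I (v(I) = 6*I + 2*2 = 6*I + 4 = 4 + 6*I)
X = -5/3 (X = -2 + 1/(0 + 3) = -2 + 1/3 = -2 + ⅓ = -5/3 ≈ -1.6667)
K(w) = -5/(3*w)
K(v(4))*(6*(-7)) = (-5/(3*(4 + 6*4)))*(6*(-7)) = -5/(3*(4 + 24))*(-42) = -5/3/28*(-42) = -5/3*1/28*(-42) = -5/84*(-42) = 5/2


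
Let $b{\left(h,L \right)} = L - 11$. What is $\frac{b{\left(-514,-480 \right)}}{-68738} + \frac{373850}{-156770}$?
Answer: $- \frac{2562072723}{1077605626} \approx -2.3776$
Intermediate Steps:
$b{\left(h,L \right)} = -11 + L$
$\frac{b{\left(-514,-480 \right)}}{-68738} + \frac{373850}{-156770} = \frac{-11 - 480}{-68738} + \frac{373850}{-156770} = \left(-491\right) \left(- \frac{1}{68738}\right) + 373850 \left(- \frac{1}{156770}\right) = \frac{491}{68738} - \frac{37385}{15677} = - \frac{2562072723}{1077605626}$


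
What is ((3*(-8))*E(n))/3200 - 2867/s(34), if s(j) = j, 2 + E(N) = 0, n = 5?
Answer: -286649/3400 ≈ -84.308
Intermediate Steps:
E(N) = -2 (E(N) = -2 + 0 = -2)
((3*(-8))*E(n))/3200 - 2867/s(34) = ((3*(-8))*(-2))/3200 - 2867/34 = -24*(-2)*(1/3200) - 2867*1/34 = 48*(1/3200) - 2867/34 = 3/200 - 2867/34 = -286649/3400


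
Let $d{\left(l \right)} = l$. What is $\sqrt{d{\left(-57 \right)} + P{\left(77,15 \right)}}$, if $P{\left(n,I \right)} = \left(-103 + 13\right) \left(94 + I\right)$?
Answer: $i \sqrt{9867} \approx 99.333 i$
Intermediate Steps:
$P{\left(n,I \right)} = -8460 - 90 I$ ($P{\left(n,I \right)} = - 90 \left(94 + I\right) = -8460 - 90 I$)
$\sqrt{d{\left(-57 \right)} + P{\left(77,15 \right)}} = \sqrt{-57 - 9810} = \sqrt{-9867} = i \sqrt{9867}$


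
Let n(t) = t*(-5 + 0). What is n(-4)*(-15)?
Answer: -300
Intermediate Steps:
n(t) = -5*t (n(t) = t*(-5) = -5*t)
n(-4)*(-15) = -5*(-4)*(-15) = 20*(-15) = -300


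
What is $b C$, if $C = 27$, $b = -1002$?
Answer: $-27054$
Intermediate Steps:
$b C = \left(-1002\right) 27 = -27054$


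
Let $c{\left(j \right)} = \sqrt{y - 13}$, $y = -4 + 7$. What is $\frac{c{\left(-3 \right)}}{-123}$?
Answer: $- \frac{i \sqrt{10}}{123} \approx - 0.02571 i$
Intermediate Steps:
$y = 3$
$c{\left(j \right)} = i \sqrt{10}$ ($c{\left(j \right)} = \sqrt{3 - 13} = \sqrt{-10} = i \sqrt{10}$)
$\frac{c{\left(-3 \right)}}{-123} = \frac{i \sqrt{10}}{-123} = i \sqrt{10} \left(- \frac{1}{123}\right) = - \frac{i \sqrt{10}}{123}$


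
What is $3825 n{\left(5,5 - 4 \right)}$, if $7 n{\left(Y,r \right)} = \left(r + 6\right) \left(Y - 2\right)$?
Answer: $11475$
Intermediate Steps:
$n{\left(Y,r \right)} = \frac{\left(-2 + Y\right) \left(6 + r\right)}{7}$ ($n{\left(Y,r \right)} = \frac{\left(r + 6\right) \left(Y - 2\right)}{7} = \frac{\left(6 + r\right) \left(-2 + Y\right)}{7} = \frac{\left(-2 + Y\right) \left(6 + r\right)}{7}$)
$3825 n{\left(5,5 - 4 \right)} = 3825 \left(- \frac{12}{7} - \frac{2 \left(5 - 4\right)}{7} + \frac{6}{7} \cdot 5 + \frac{1}{7} \cdot 5 \left(5 - 4\right)\right) = 3825 \left(- \frac{12}{7} - \frac{2 \left(5 - 4\right)}{7} + \frac{30}{7} + \frac{1}{7} \cdot 5 \left(5 - 4\right)\right) = 3825 \left(- \frac{12}{7} - \frac{2}{7} + \frac{30}{7} + \frac{1}{7} \cdot 5 \cdot 1\right) = 3825 \left(- \frac{12}{7} - \frac{2}{7} + \frac{30}{7} + \frac{5}{7}\right) = 3825 \cdot 3 = 11475$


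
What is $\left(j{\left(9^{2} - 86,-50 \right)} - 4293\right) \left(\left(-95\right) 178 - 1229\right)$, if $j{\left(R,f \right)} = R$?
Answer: $77961422$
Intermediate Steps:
$\left(j{\left(9^{2} - 86,-50 \right)} - 4293\right) \left(\left(-95\right) 178 - 1229\right) = \left(\left(9^{2} - 86\right) - 4293\right) \left(\left(-95\right) 178 - 1229\right) = \left(\left(81 - 86\right) - 4293\right) \left(-16910 - 1229\right) = \left(-5 - 4293\right) \left(-18139\right) = \left(-4298\right) \left(-18139\right) = 77961422$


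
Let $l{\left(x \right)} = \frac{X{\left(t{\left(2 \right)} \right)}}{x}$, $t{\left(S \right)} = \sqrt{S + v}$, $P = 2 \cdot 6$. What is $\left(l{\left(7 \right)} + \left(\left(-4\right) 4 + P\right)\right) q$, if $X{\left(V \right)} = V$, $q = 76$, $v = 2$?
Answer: $- \frac{1976}{7} \approx -282.29$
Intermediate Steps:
$P = 12$
$t{\left(S \right)} = \sqrt{2 + S}$ ($t{\left(S \right)} = \sqrt{S + 2} = \sqrt{2 + S}$)
$l{\left(x \right)} = \frac{2}{x}$ ($l{\left(x \right)} = \frac{\sqrt{2 + 2}}{x} = \frac{\sqrt{4}}{x} = \frac{2}{x}$)
$\left(l{\left(7 \right)} + \left(\left(-4\right) 4 + P\right)\right) q = \left(\frac{2}{7} + \left(\left(-4\right) 4 + 12\right)\right) 76 = \left(2 \cdot \frac{1}{7} + \left(-16 + 12\right)\right) 76 = \left(\frac{2}{7} - 4\right) 76 = \left(- \frac{26}{7}\right) 76 = - \frac{1976}{7}$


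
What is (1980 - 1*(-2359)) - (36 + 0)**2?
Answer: 3043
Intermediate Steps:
(1980 - 1*(-2359)) - (36 + 0)**2 = (1980 + 2359) - 1*36**2 = 4339 - 1*1296 = 4339 - 1296 = 3043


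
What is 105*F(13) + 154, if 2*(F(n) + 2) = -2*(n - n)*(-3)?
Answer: -56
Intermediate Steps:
F(n) = -2 (F(n) = -2 + (-2*(n - n)*(-3))/2 = -2 + (-2*0*(-3))/2 = -2 + (0*(-3))/2 = -2 + (½)*0 = -2 + 0 = -2)
105*F(13) + 154 = 105*(-2) + 154 = -210 + 154 = -56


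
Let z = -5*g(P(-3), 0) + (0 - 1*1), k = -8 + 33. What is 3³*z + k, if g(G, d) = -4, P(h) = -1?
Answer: 538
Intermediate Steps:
k = 25
z = 19 (z = -5*(-4) + (0 - 1*1) = 20 + (0 - 1) = 20 - 1 = 19)
3³*z + k = 3³*19 + 25 = 27*19 + 25 = 513 + 25 = 538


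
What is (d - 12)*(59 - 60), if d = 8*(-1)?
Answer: 20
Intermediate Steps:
d = -8
(d - 12)*(59 - 60) = (-8 - 12)*(59 - 60) = -20*(-1) = 20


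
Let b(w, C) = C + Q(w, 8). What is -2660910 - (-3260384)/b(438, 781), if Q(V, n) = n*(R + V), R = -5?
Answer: -11292302566/4245 ≈ -2.6601e+6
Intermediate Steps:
Q(V, n) = n*(-5 + V)
b(w, C) = -40 + C + 8*w (b(w, C) = C + 8*(-5 + w) = C + (-40 + 8*w) = -40 + C + 8*w)
-2660910 - (-3260384)/b(438, 781) = -2660910 - (-3260384)/(-40 + 781 + 8*438) = -2660910 - (-3260384)/(-40 + 781 + 3504) = -2660910 - (-3260384)/4245 = -2660910 - 1*(-3260384/4245) = -2660910 + 3260384/4245 = -11292302566/4245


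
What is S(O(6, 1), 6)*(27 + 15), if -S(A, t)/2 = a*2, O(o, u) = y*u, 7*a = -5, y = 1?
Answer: 120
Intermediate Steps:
a = -5/7 (a = (1/7)*(-5) = -5/7 ≈ -0.71429)
O(o, u) = u (O(o, u) = 1*u = u)
S(A, t) = 20/7 (S(A, t) = -(-10)*2/7 = -2*(-10/7) = 20/7)
S(O(6, 1), 6)*(27 + 15) = 20*(27 + 15)/7 = (20/7)*42 = 120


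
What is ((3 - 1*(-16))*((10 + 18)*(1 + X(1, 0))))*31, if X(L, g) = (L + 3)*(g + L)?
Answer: 82460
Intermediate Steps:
X(L, g) = (3 + L)*(L + g)
((3 - 1*(-16))*((10 + 18)*(1 + X(1, 0))))*31 = ((3 - 1*(-16))*((10 + 18)*(1 + (1² + 3*1 + 3*0 + 1*0))))*31 = ((3 + 16)*(28*(1 + (1 + 3 + 0 + 0))))*31 = (19*(28*(1 + 4)))*31 = (19*(28*5))*31 = (19*140)*31 = 2660*31 = 82460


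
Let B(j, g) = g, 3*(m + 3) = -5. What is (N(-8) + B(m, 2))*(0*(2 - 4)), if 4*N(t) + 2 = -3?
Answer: 0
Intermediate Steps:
m = -14/3 (m = -3 + (⅓)*(-5) = -3 - 5/3 = -14/3 ≈ -4.6667)
N(t) = -5/4 (N(t) = -½ + (¼)*(-3) = -½ - ¾ = -5/4)
(N(-8) + B(m, 2))*(0*(2 - 4)) = (-5/4 + 2)*(0*(2 - 4)) = 3*(0*(-2))/4 = (¾)*0 = 0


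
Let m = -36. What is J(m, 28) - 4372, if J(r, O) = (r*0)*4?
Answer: -4372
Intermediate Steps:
J(r, O) = 0 (J(r, O) = 0*4 = 0)
J(m, 28) - 4372 = 0 - 4372 = -4372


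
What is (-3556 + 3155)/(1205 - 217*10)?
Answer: 401/965 ≈ 0.41554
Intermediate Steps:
(-3556 + 3155)/(1205 - 217*10) = -401/(1205 - 2170) = -401/(-965) = -401*(-1/965) = 401/965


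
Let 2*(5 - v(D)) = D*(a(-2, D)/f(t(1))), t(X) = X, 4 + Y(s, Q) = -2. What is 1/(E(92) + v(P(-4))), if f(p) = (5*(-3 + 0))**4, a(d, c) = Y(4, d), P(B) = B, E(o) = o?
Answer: 16875/1636871 ≈ 0.010309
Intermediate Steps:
Y(s, Q) = -6 (Y(s, Q) = -4 - 2 = -6)
a(d, c) = -6
f(p) = 50625 (f(p) = (5*(-3))**4 = (-15)**4 = 50625)
v(D) = 5 + D/16875 (v(D) = 5 - D*(-6/50625)/2 = 5 - D*(-6*1/50625)/2 = 5 - D*(-2)/(2*16875) = 5 - (-1)*D/16875 = 5 + D/16875)
1/(E(92) + v(P(-4))) = 1/(92 + (5 + (1/16875)*(-4))) = 1/(92 + (5 - 4/16875)) = 1/(92 + 84371/16875) = 1/(1636871/16875) = 16875/1636871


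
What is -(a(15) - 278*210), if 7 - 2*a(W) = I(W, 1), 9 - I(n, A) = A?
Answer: 116761/2 ≈ 58381.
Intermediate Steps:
I(n, A) = 9 - A
a(W) = -½ (a(W) = 7/2 - (9 - 1*1)/2 = 7/2 - (9 - 1)/2 = 7/2 - ½*8 = 7/2 - 4 = -½)
-(a(15) - 278*210) = -(-½ - 278*210) = -(-½ - 58380) = -1*(-116761/2) = 116761/2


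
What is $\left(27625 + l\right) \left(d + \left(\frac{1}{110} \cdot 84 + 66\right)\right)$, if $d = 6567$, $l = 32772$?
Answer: $\frac{22036268229}{55} \approx 4.0066 \cdot 10^{8}$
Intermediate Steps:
$\left(27625 + l\right) \left(d + \left(\frac{1}{110} \cdot 84 + 66\right)\right) = \left(27625 + 32772\right) \left(6567 + \left(\frac{1}{110} \cdot 84 + 66\right)\right) = 60397 \left(6567 + \left(\frac{1}{110} \cdot 84 + 66\right)\right) = 60397 \left(6567 + \left(\frac{42}{55} + 66\right)\right) = 60397 \left(6567 + \frac{3672}{55}\right) = 60397 \cdot \frac{364857}{55} = \frac{22036268229}{55}$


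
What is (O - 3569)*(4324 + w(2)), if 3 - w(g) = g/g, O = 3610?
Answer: 177366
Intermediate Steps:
w(g) = 2 (w(g) = 3 - g/g = 3 - 1*1 = 3 - 1 = 2)
(O - 3569)*(4324 + w(2)) = (3610 - 3569)*(4324 + 2) = 41*4326 = 177366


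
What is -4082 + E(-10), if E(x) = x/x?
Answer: -4081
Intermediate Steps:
E(x) = 1
-4082 + E(-10) = -4082 + 1 = -4081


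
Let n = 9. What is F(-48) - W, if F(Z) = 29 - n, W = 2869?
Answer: -2849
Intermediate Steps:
F(Z) = 20 (F(Z) = 29 - 1*9 = 29 - 9 = 20)
F(-48) - W = 20 - 1*2869 = 20 - 2869 = -2849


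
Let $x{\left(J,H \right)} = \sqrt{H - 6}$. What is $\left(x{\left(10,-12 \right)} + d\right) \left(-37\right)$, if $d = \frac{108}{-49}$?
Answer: $\frac{3996}{49} - 111 i \sqrt{2} \approx 81.551 - 156.98 i$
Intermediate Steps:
$d = - \frac{108}{49}$ ($d = 108 \left(- \frac{1}{49}\right) = - \frac{108}{49} \approx -2.2041$)
$x{\left(J,H \right)} = \sqrt{-6 + H}$
$\left(x{\left(10,-12 \right)} + d\right) \left(-37\right) = \left(\sqrt{-6 - 12} - \frac{108}{49}\right) \left(-37\right) = \left(\sqrt{-18} - \frac{108}{49}\right) \left(-37\right) = \left(3 i \sqrt{2} - \frac{108}{49}\right) \left(-37\right) = \left(- \frac{108}{49} + 3 i \sqrt{2}\right) \left(-37\right) = \frac{3996}{49} - 111 i \sqrt{2}$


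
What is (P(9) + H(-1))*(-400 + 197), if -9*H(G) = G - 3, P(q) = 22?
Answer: -41006/9 ≈ -4556.2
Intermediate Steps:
H(G) = 1/3 - G/9 (H(G) = -(G - 3)/9 = -(-3 + G)/9 = 1/3 - G/9)
(P(9) + H(-1))*(-400 + 197) = (22 + (1/3 - 1/9*(-1)))*(-400 + 197) = (22 + (1/3 + 1/9))*(-203) = (22 + 4/9)*(-203) = (202/9)*(-203) = -41006/9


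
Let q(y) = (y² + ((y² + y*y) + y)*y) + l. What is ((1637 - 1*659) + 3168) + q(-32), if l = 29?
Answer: -59313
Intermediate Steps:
q(y) = 29 + y² + y*(y + 2*y²) (q(y) = (y² + ((y² + y*y) + y)*y) + 29 = (y² + ((y² + y²) + y)*y) + 29 = (y² + (2*y² + y)*y) + 29 = (y² + (y + 2*y²)*y) + 29 = (y² + y*(y + 2*y²)) + 29 = 29 + y² + y*(y + 2*y²))
((1637 - 1*659) + 3168) + q(-32) = ((1637 - 1*659) + 3168) + (29 + 2*(-32)² + 2*(-32)³) = ((1637 - 659) + 3168) + (29 + 2*1024 + 2*(-32768)) = (978 + 3168) + (29 + 2048 - 65536) = 4146 - 63459 = -59313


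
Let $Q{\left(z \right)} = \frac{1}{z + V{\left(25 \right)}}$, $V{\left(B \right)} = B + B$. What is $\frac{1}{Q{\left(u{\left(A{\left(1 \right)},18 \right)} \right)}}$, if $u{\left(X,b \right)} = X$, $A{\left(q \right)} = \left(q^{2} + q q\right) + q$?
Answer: $53$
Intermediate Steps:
$V{\left(B \right)} = 2 B$
$A{\left(q \right)} = q + 2 q^{2}$ ($A{\left(q \right)} = \left(q^{2} + q^{2}\right) + q = 2 q^{2} + q = q + 2 q^{2}$)
$Q{\left(z \right)} = \frac{1}{50 + z}$ ($Q{\left(z \right)} = \frac{1}{z + 2 \cdot 25} = \frac{1}{z + 50} = \frac{1}{50 + z}$)
$\frac{1}{Q{\left(u{\left(A{\left(1 \right)},18 \right)} \right)}} = \frac{1}{\frac{1}{50 + 1 \left(1 + 2 \cdot 1\right)}} = \frac{1}{\frac{1}{50 + 1 \left(1 + 2\right)}} = \frac{1}{\frac{1}{50 + 1 \cdot 3}} = \frac{1}{\frac{1}{50 + 3}} = \frac{1}{\frac{1}{53}} = 53$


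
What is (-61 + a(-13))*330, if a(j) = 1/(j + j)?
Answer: -261855/13 ≈ -20143.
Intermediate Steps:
a(j) = 1/(2*j)
(-61 + a(-13))*330 = (-61 + (½)/(-13))*330 = (-61 + (½)*(-1/13))*330 = (-61 - 1/26)*330 = -1587/26*330 = -261855/13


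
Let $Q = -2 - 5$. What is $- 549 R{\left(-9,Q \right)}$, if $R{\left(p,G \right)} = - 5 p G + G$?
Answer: $176778$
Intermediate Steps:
$Q = -7$
$R{\left(p,G \right)} = G - 5 G p$ ($R{\left(p,G \right)} = - 5 G p + G = G - 5 G p$)
$- 549 R{\left(-9,Q \right)} = - 549 \left(- 7 \left(1 - -45\right)\right) = - 549 \left(- 7 \left(1 + 45\right)\right) = - 549 \left(\left(-7\right) 46\right) = \left(-549\right) \left(-322\right) = 176778$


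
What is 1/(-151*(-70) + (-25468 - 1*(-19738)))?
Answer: 1/4840 ≈ 0.00020661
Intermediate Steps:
1/(-151*(-70) + (-25468 - 1*(-19738))) = 1/(10570 + (-25468 + 19738)) = 1/(10570 - 5730) = 1/4840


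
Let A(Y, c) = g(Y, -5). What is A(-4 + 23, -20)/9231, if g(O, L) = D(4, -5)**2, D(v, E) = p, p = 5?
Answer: 25/9231 ≈ 0.0027083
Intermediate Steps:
D(v, E) = 5
g(O, L) = 25 (g(O, L) = 5**2 = 25)
A(Y, c) = 25
A(-4 + 23, -20)/9231 = 25/9231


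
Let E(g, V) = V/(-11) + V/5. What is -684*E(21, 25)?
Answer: -20520/11 ≈ -1865.5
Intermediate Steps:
E(g, V) = 6*V/55 (E(g, V) = V*(-1/11) + V*(1/5) = -V/11 + V/5 = 6*V/55)
-684*E(21, 25) = -4104*25/55 = -684*30/11 = -20520/11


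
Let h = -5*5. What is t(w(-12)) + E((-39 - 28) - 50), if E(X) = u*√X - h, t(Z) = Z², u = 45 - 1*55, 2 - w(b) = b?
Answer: 221 - 30*I*√13 ≈ 221.0 - 108.17*I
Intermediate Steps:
h = -25
w(b) = 2 - b
u = -10 (u = 45 - 55 = -10)
E(X) = 25 - 10*√X (E(X) = -10*√X - 1*(-25) = -10*√X + 25 = 25 - 10*√X)
t(w(-12)) + E((-39 - 28) - 50) = (2 - 1*(-12))² + (25 - 10*√((-39 - 28) - 50)) = (2 + 12)² + (25 - 10*√(-67 - 50)) = 14² + (25 - 30*I*√13) = 196 + (25 - 30*I*√13) = 221 - 30*I*√13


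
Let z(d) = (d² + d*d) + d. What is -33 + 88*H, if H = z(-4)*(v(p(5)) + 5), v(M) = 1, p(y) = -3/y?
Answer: 14751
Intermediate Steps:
z(d) = d + 2*d² (z(d) = (d² + d²) + d = 2*d² + d = d + 2*d²)
H = 168 (H = (-4*(1 + 2*(-4)))*(1 + 5) = -4*(1 - 8)*6 = -4*(-7)*6 = 28*6 = 168)
-33 + 88*H = -33 + 88*168 = -33 + 14784 = 14751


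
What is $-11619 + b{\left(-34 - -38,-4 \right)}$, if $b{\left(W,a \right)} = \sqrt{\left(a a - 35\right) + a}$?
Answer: $-11619 + i \sqrt{23} \approx -11619.0 + 4.7958 i$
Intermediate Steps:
$b{\left(W,a \right)} = \sqrt{-35 + a + a^{2}}$ ($b{\left(W,a \right)} = \sqrt{\left(a^{2} - 35\right) + a} = \sqrt{\left(-35 + a^{2}\right) + a} = \sqrt{-35 + a + a^{2}}$)
$-11619 + b{\left(-34 - -38,-4 \right)} = -11619 + \sqrt{-35 - 4 + \left(-4\right)^{2}} = -11619 + \sqrt{-35 - 4 + 16} = -11619 + \sqrt{-23} = -11619 + i \sqrt{23}$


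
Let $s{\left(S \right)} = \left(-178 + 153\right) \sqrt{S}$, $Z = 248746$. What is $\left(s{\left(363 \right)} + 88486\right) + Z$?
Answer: $337232 - 275 \sqrt{3} \approx 3.3676 \cdot 10^{5}$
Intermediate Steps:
$s{\left(S \right)} = - 25 \sqrt{S}$
$\left(s{\left(363 \right)} + 88486\right) + Z = \left(- 25 \sqrt{363} + 88486\right) + 248746 = \left(- 25 \cdot 11 \sqrt{3} + 88486\right) + 248746 = \left(- 275 \sqrt{3} + 88486\right) + 248746 = \left(88486 - 275 \sqrt{3}\right) + 248746 = 337232 - 275 \sqrt{3}$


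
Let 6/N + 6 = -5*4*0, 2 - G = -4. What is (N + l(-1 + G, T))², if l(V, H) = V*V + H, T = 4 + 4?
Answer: 1024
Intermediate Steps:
G = 6 (G = 2 - 1*(-4) = 2 + 4 = 6)
T = 8
N = -1 (N = 6/(-6 - 5*4*0) = 6/(-6 - 20*0) = 6/(-6 + 0) = 6/(-6) = 6*(-⅙) = -1)
l(V, H) = H + V² (l(V, H) = V² + H = H + V²)
(N + l(-1 + G, T))² = (-1 + (8 + (-1 + 6)²))² = (-1 + (8 + 5²))² = (-1 + (8 + 25))² = (-1 + 33)² = 32² = 1024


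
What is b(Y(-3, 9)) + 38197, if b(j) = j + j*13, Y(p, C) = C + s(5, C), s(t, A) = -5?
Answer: 38253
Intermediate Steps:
Y(p, C) = -5 + C (Y(p, C) = C - 5 = -5 + C)
b(j) = 14*j (b(j) = j + 13*j = 14*j)
b(Y(-3, 9)) + 38197 = 14*(-5 + 9) + 38197 = 14*4 + 38197 = 56 + 38197 = 38253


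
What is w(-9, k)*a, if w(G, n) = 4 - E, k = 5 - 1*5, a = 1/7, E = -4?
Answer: 8/7 ≈ 1.1429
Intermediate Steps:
a = ⅐ ≈ 0.14286
k = 0 (k = 5 - 5 = 0)
w(G, n) = 8 (w(G, n) = 4 - 1*(-4) = 4 + 4 = 8)
w(-9, k)*a = 8*(⅐) = 8/7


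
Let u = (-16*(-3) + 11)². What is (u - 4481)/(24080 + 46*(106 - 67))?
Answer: -500/12937 ≈ -0.038649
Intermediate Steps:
u = 3481 (u = (48 + 11)² = 59² = 3481)
(u - 4481)/(24080 + 46*(106 - 67)) = (3481 - 4481)/(24080 + 46*(106 - 67)) = -1000/(24080 + 46*39) = -1000/(24080 + 1794) = -1000/25874 = -1000*1/25874 = -500/12937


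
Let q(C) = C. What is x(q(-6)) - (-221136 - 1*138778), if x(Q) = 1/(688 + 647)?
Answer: 480485191/1335 ≈ 3.5991e+5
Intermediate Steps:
x(Q) = 1/1335
x(q(-6)) - (-221136 - 1*138778) = 1/1335 - (-221136 - 1*138778) = 1/1335 - (-221136 - 138778) = 1/1335 - 1*(-359914) = 1/1335 + 359914 = 480485191/1335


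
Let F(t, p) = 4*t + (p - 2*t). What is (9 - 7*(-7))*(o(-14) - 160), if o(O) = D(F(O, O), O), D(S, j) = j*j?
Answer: 2088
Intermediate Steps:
F(t, p) = p + 2*t
D(S, j) = j**2
o(O) = O**2
(9 - 7*(-7))*(o(-14) - 160) = (9 - 7*(-7))*((-14)**2 - 160) = (9 + 49)*(196 - 160) = 58*36 = 2088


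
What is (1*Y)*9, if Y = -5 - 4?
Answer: -81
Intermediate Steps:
Y = -9
(1*Y)*9 = (1*(-9))*9 = -9*9 = -81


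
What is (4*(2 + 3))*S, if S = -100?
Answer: -2000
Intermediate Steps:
(4*(2 + 3))*S = (4*(2 + 3))*(-100) = (4*5)*(-100) = 20*(-100) = -2000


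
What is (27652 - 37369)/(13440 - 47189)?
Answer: 9717/33749 ≈ 0.28792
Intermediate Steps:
(27652 - 37369)/(13440 - 47189) = -9717/(-33749) = -9717*(-1/33749) = 9717/33749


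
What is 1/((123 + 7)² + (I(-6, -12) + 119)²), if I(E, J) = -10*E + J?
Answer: 1/44789 ≈ 2.2327e-5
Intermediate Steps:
I(E, J) = J - 10*E
1/((123 + 7)² + (I(-6, -12) + 119)²) = 1/((123 + 7)² + ((-12 - 10*(-6)) + 119)²) = 1/(130² + ((-12 + 60) + 119)²) = 1/(16900 + (48 + 119)²) = 1/(16900 + 167²) = 1/(16900 + 27889) = 1/44789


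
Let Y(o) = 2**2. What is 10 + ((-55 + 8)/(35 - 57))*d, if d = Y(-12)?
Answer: 204/11 ≈ 18.545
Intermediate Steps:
Y(o) = 4
d = 4
10 + ((-55 + 8)/(35 - 57))*d = 10 + ((-55 + 8)/(35 - 57))*4 = 10 - 47/(-22)*4 = 10 - 47*(-1/22)*4 = 10 + (47/22)*4 = 10 + 94/11 = 204/11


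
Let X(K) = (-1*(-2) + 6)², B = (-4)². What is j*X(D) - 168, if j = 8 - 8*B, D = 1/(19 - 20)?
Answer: -7848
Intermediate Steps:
D = -1 (D = 1/(-1) = -1)
B = 16
X(K) = 64 (X(K) = (2 + 6)² = 8² = 64)
j = -120 (j = 8 - 8*16 = 8 - 128 = -120)
j*X(D) - 168 = -120*64 - 168 = -7680 - 168 = -7848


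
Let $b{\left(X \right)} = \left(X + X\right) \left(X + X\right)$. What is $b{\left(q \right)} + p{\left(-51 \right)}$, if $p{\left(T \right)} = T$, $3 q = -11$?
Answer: $\frac{25}{9} \approx 2.7778$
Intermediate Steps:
$q = - \frac{11}{3}$ ($q = \frac{1}{3} \left(-11\right) = - \frac{11}{3} \approx -3.6667$)
$b{\left(X \right)} = 4 X^{2}$ ($b{\left(X \right)} = 2 X 2 X = 4 X^{2}$)
$b{\left(q \right)} + p{\left(-51 \right)} = 4 \left(- \frac{11}{3}\right)^{2} - 51 = 4 \cdot \frac{121}{9} - 51 = \frac{484}{9} - 51 = \frac{25}{9}$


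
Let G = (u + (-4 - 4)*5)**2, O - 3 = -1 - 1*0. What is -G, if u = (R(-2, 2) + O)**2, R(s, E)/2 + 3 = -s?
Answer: -1600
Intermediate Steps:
O = 2 (O = 3 + (-1 - 1*0) = 3 + (-1 + 0) = 3 - 1 = 2)
R(s, E) = -6 - 2*s (R(s, E) = -6 + 2*(-s) = -6 - 2*s)
u = 0 (u = ((-6 - 2*(-2)) + 2)**2 = ((-6 + 4) + 2)**2 = (-2 + 2)**2 = 0**2 = 0)
G = 1600 (G = (0 + (-4 - 4)*5)**2 = (0 - 8*5)**2 = (0 - 40)**2 = (-40)**2 = 1600)
-G = -1*1600 = -1600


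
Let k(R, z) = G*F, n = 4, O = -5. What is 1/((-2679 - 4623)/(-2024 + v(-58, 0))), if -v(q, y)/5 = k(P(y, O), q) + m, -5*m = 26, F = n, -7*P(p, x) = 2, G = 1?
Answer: 1009/3651 ≈ 0.27636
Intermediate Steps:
P(p, x) = -2/7 (P(p, x) = -⅐*2 = -2/7)
F = 4
k(R, z) = 4 (k(R, z) = 1*4 = 4)
m = -26/5 (m = -⅕*26 = -26/5 ≈ -5.2000)
v(q, y) = 6 (v(q, y) = -5*(4 - 26/5) = -5*(-6/5) = 6)
1/((-2679 - 4623)/(-2024 + v(-58, 0))) = 1/((-2679 - 4623)/(-2024 + 6)) = 1/(-7302/(-2018)) = 1/(-7302*(-1/2018)) = 1/(3651/1009) = 1009/3651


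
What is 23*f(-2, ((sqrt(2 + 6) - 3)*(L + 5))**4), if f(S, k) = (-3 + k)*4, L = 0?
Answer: 33177224 - 23460000*sqrt(2) ≈ -226.17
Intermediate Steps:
f(S, k) = -12 + 4*k
23*f(-2, ((sqrt(2 + 6) - 3)*(L + 5))**4) = 23*(-12 + 4*((sqrt(2 + 6) - 3)*(0 + 5))**4) = 23*(-12 + 4*((sqrt(8) - 3)*5)**4) = 23*(-12 + 4*((2*sqrt(2) - 3)*5)**4) = 23*(-12 + 4*((-3 + 2*sqrt(2))*5)**4) = 23*(-12 + 4*(-15 + 10*sqrt(2))**4) = -276 + 92*(-15 + 10*sqrt(2))**4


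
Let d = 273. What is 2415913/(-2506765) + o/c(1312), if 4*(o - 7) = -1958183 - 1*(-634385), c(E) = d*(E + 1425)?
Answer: -752790767293/535159232790 ≈ -1.4067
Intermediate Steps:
c(E) = 389025 + 273*E (c(E) = 273*(E + 1425) = 273*(1425 + E) = 389025 + 273*E)
o = -661885/2 (o = 7 + (-1958183 - 1*(-634385))/4 = 7 + (-1958183 + 634385)/4 = 7 + (¼)*(-1323798) = 7 - 661899/2 = -661885/2 ≈ -3.3094e+5)
2415913/(-2506765) + o/c(1312) = 2415913/(-2506765) - 661885/(2*(389025 + 273*1312)) = 2415913*(-1/2506765) - 661885/(2*(389025 + 358176)) = -2415913/2506765 - 661885/2/747201 = -2415913/2506765 - 661885/2*1/747201 = -2415913/2506765 - 94555/213486 = -752790767293/535159232790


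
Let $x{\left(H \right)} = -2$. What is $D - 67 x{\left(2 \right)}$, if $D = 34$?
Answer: $168$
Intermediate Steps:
$D - 67 x{\left(2 \right)} = 34 - -134 = 34 + 134 = 168$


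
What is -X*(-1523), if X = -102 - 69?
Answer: -260433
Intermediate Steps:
X = -171
-X*(-1523) = -(-171)*(-1523) = -1*260433 = -260433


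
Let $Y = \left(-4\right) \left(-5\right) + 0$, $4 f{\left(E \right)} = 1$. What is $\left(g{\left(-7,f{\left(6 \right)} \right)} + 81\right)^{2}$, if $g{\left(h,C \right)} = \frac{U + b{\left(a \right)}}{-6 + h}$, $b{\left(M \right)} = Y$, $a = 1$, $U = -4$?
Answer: $\frac{1075369}{169} \approx 6363.1$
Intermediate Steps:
$f{\left(E \right)} = \frac{1}{4}$ ($f{\left(E \right)} = \frac{1}{4} \cdot 1 = \frac{1}{4}$)
$Y = 20$ ($Y = 20 + 0 = 20$)
$b{\left(M \right)} = 20$
$g{\left(h,C \right)} = \frac{16}{-6 + h}$ ($g{\left(h,C \right)} = \frac{-4 + 20}{-6 + h} = \frac{16}{-6 + h}$)
$\left(g{\left(-7,f{\left(6 \right)} \right)} + 81\right)^{2} = \left(\frac{16}{-6 - 7} + 81\right)^{2} = \left(\frac{16}{-13} + 81\right)^{2} = \left(16 \left(- \frac{1}{13}\right) + 81\right)^{2} = \left(- \frac{16}{13} + 81\right)^{2} = \left(\frac{1037}{13}\right)^{2} = \frac{1075369}{169}$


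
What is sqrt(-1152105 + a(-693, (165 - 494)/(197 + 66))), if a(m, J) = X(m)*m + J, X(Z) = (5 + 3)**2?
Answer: 2*I*sqrt(20689455190)/263 ≈ 1093.8*I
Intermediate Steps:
X(Z) = 64 (X(Z) = 8**2 = 64)
a(m, J) = J + 64*m (a(m, J) = 64*m + J = J + 64*m)
sqrt(-1152105 + a(-693, (165 - 494)/(197 + 66))) = sqrt(-1152105 + ((165 - 494)/(197 + 66) + 64*(-693))) = sqrt(-1152105 + (-329/263 - 44352)) = sqrt(-1152105 - 11664905/263) = sqrt(-314668520/263) = 2*I*sqrt(20689455190)/263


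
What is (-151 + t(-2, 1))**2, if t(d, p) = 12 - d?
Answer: 18769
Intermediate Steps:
(-151 + t(-2, 1))**2 = (-151 + (12 - 1*(-2)))**2 = (-151 + (12 + 2))**2 = (-151 + 14)**2 = (-137)**2 = 18769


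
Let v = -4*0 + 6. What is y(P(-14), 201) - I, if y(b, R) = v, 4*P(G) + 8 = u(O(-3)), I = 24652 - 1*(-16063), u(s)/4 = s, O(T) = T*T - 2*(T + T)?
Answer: -40709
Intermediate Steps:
O(T) = T² - 4*T
u(s) = 4*s
I = 40715 (I = 24652 + 16063 = 40715)
P(G) = 19 (P(G) = -2 + (4*(-3*(-4 - 3)))/4 = -2 + (4*(-3*(-7)))/4 = -2 + (4*21)/4 = -2 + (¼)*84 = -2 + 21 = 19)
v = 6 (v = 0 + 6 = 6)
y(b, R) = 6
y(P(-14), 201) - I = 6 - 1*40715 = 6 - 40715 = -40709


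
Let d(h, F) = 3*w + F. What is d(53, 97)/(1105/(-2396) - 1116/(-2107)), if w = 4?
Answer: 550272548/345701 ≈ 1591.8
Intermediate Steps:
d(h, F) = 12 + F (d(h, F) = 3*4 + F = 12 + F)
d(53, 97)/(1105/(-2396) - 1116/(-2107)) = (12 + 97)/(1105/(-2396) - 1116/(-2107)) = 109/(1105*(-1/2396) - 1116*(-1/2107)) = 109/(-1105/2396 + 1116/2107) = 109/(345701/5048372) = 109*(5048372/345701) = 550272548/345701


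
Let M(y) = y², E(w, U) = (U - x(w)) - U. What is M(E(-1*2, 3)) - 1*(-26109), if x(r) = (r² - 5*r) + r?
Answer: 26253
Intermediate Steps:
x(r) = r² - 4*r
E(w, U) = -w*(-4 + w) (E(w, U) = (U - w*(-4 + w)) - U = -w*(-4 + w))
M(E(-1*2, 3)) - 1*(-26109) = ((-1*2)*(4 - (-1)*2))² - 1*(-26109) = (-2*(4 - 1*(-2)))² + 26109 = (-2*(4 + 2))² + 26109 = (-2*6)² + 26109 = (-12)² + 26109 = 144 + 26109 = 26253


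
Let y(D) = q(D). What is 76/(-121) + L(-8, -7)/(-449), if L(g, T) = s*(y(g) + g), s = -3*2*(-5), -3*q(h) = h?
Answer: -14764/54329 ≈ -0.27175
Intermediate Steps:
q(h) = -h/3
y(D) = -D/3
s = 30 (s = -6*(-5) = 30)
L(g, T) = 20*g (L(g, T) = 30*(-g/3 + g) = 30*(2*g/3) = 20*g)
76/(-121) + L(-8, -7)/(-449) = 76/(-121) + (20*(-8))/(-449) = 76*(-1/121) - 160*(-1/449) = -76/121 + 160/449 = -14764/54329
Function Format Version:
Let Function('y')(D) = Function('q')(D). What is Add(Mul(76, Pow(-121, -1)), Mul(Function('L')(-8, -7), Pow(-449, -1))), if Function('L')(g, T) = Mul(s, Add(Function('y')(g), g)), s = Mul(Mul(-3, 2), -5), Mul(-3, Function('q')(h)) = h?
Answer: Rational(-14764, 54329) ≈ -0.27175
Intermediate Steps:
Function('q')(h) = Mul(Rational(-1, 3), h)
Function('y')(D) = Mul(Rational(-1, 3), D)
s = 30 (s = Mul(-6, -5) = 30)
Function('L')(g, T) = Mul(20, g) (Function('L')(g, T) = Mul(30, Add(Mul(Rational(-1, 3), g), g)) = Mul(30, Mul(Rational(2, 3), g)) = Mul(20, g))
Add(Mul(76, Pow(-121, -1)), Mul(Function('L')(-8, -7), Pow(-449, -1))) = Add(Mul(76, Pow(-121, -1)), Mul(Mul(20, -8), Pow(-449, -1))) = Add(Mul(76, Rational(-1, 121)), Mul(-160, Rational(-1, 449))) = Add(Rational(-76, 121), Rational(160, 449)) = Rational(-14764, 54329)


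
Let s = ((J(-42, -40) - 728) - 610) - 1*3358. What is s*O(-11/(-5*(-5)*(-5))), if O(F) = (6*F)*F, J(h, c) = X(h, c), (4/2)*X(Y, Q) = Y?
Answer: -3424542/15625 ≈ -219.17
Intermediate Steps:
X(Y, Q) = Y/2
J(h, c) = h/2
O(F) = 6*F²
s = -4717 (s = (((½)*(-42) - 728) - 610) - 1*3358 = ((-21 - 728) - 610) - 3358 = (-749 - 610) - 3358 = -1359 - 3358 = -4717)
s*O(-11/(-5*(-5)*(-5))) = -28302*(-11/(-5*(-5)*(-5)))² = -28302*(-11/(25*(-5)))² = -28302*(-11/(-125))² = -28302*(-11*(-1/125))² = -28302*(11/125)² = -28302*121/15625 = -4717*726/15625 = -3424542/15625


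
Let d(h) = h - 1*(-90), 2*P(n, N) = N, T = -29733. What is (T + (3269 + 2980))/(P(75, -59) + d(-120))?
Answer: 46968/119 ≈ 394.69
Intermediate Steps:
P(n, N) = N/2
d(h) = 90 + h (d(h) = h + 90 = 90 + h)
(T + (3269 + 2980))/(P(75, -59) + d(-120)) = (-29733 + (3269 + 2980))/((½)*(-59) + (90 - 120)) = (-29733 + 6249)/(-59/2 - 30) = -23484/(-119/2) = -23484*(-2/119) = 46968/119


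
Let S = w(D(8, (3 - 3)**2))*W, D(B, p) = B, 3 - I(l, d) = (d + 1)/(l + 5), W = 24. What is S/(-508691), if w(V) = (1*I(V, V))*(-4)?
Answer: 2880/6612983 ≈ 0.00043551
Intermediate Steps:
I(l, d) = 3 - (1 + d)/(5 + l) (I(l, d) = 3 - (d + 1)/(l + 5) = 3 - (1 + d)/(5 + l))
w(V) = -4*(14 + 2*V)/(5 + V) (w(V) = (1*((14 - V + 3*V)/(5 + V)))*(-4) = (1*((14 + 2*V)/(5 + V)))*(-4) = ((14 + 2*V)/(5 + V))*(-4) = -4*(14 + 2*V)/(5 + V))
S = -2880/13 (S = (8*(-7 - 1*8)/(5 + 8))*24 = (8*(-7 - 8)/13)*24 = (8*(1/13)*(-15))*24 = -120/13*24 = -2880/13 ≈ -221.54)
S/(-508691) = -2880/13/(-508691) = -2880/13*(-1/508691) = 2880/6612983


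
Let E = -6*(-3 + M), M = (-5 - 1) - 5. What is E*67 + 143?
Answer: 5771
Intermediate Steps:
M = -11 (M = -6 - 5 = -11)
E = 84 (E = -6*(-3 - 11) = -6*(-14) = 84)
E*67 + 143 = 84*67 + 143 = 5628 + 143 = 5771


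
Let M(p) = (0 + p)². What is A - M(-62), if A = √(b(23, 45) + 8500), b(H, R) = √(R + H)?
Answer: -3844 + √(8500 + 2*√17) ≈ -3751.8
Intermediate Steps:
b(H, R) = √(H + R)
M(p) = p²
A = √(8500 + 2*√17) (A = √(√(23 + 45) + 8500) = √(√68 + 8500) = √(2*√17 + 8500) = √(8500 + 2*√17) ≈ 92.240)
A - M(-62) = √(8500 + 2*√17) - 1*(-62)² = √(8500 + 2*√17) - 1*3844 = √(8500 + 2*√17) - 3844 = -3844 + √(8500 + 2*√17)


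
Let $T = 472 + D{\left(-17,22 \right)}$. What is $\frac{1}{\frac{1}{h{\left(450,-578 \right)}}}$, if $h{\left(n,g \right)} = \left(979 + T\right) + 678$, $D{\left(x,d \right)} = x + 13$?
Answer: $2125$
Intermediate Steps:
$D{\left(x,d \right)} = 13 + x$
$T = 468$ ($T = 472 + \left(13 - 17\right) = 472 - 4 = 468$)
$h{\left(n,g \right)} = 2125$ ($h{\left(n,g \right)} = \left(979 + 468\right) + 678 = 1447 + 678 = 2125$)
$\frac{1}{\frac{1}{h{\left(450,-578 \right)}}} = \frac{1}{\frac{1}{2125}} = 2125$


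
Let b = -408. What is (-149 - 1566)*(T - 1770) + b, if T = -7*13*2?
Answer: 3347272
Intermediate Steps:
T = -182 (T = -91*2 = -182)
(-149 - 1566)*(T - 1770) + b = (-149 - 1566)*(-182 - 1770) - 408 = -1715*(-1952) - 408 = 3347680 - 408 = 3347272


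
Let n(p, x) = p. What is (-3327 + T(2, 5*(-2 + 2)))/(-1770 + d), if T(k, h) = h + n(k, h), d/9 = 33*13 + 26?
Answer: -133/93 ≈ -1.4301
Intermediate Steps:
d = 4095 (d = 9*(33*13 + 26) = 9*(429 + 26) = 9*455 = 4095)
T(k, h) = h + k
(-3327 + T(2, 5*(-2 + 2)))/(-1770 + d) = (-3327 + (5*(-2 + 2) + 2))/(-1770 + 4095) = (-3327 + (5*0 + 2))/2325 = (-3327 + (0 + 2))*(1/2325) = (-3327 + 2)*(1/2325) = -3325*1/2325 = -133/93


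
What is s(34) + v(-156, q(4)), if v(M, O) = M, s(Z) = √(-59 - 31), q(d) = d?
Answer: -156 + 3*I*√10 ≈ -156.0 + 9.4868*I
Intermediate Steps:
s(Z) = 3*I*√10 (s(Z) = √(-90) = 3*I*√10)
s(34) + v(-156, q(4)) = 3*I*√10 - 156 = -156 + 3*I*√10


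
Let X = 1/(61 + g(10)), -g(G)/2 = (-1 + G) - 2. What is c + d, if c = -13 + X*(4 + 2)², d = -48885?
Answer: -2298170/47 ≈ -48897.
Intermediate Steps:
g(G) = 6 - 2*G (g(G) = -2*((-1 + G) - 2) = -2*(-3 + G) = 6 - 2*G)
X = 1/47 (X = 1/(61 + (6 - 2*10)) = 1/(61 + (6 - 20)) = 1/(61 - 14) = 1/47 ≈ 0.021277)
c = -575/47 (c = -13 + (4 + 2)²/47 = -13 + (1/47)*6² = -13 + (1/47)*36 = -13 + 36/47 = -575/47 ≈ -12.234)
c + d = -575/47 - 48885 = -2298170/47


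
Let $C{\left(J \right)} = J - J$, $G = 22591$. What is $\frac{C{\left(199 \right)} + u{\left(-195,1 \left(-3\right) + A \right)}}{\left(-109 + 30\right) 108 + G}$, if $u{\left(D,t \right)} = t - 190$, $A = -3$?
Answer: $- \frac{196}{14059} \approx -0.013941$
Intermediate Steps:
$C{\left(J \right)} = 0$
$u{\left(D,t \right)} = -190 + t$
$\frac{C{\left(199 \right)} + u{\left(-195,1 \left(-3\right) + A \right)}}{\left(-109 + 30\right) 108 + G} = \frac{0 + \left(-190 + \left(1 \left(-3\right) - 3\right)\right)}{\left(-109 + 30\right) 108 + 22591} = \frac{0 - 196}{\left(-79\right) 108 + 22591} = \frac{0 - 196}{-8532 + 22591} = \frac{0 - 196}{14059} = \left(-196\right) \frac{1}{14059} = - \frac{196}{14059}$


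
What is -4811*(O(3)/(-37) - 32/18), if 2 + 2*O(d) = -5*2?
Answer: 2588318/333 ≈ 7772.7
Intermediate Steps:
O(d) = -6 (O(d) = -1 + (-5*2)/2 = -1 + (½)*(-10) = -1 - 5 = -6)
-4811*(O(3)/(-37) - 32/18) = -4811*(-6/(-37) - 32/18) = -4811*(-6*(-1/37) - 32*1/18) = -4811*(6/37 - 16/9) = -4811*(-538/333) = 2588318/333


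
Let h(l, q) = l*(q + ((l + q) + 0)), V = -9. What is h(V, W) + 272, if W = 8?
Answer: 209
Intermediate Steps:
h(l, q) = l*(l + 2*q) (h(l, q) = l*(q + (l + q)) = l*(l + 2*q))
h(V, W) + 272 = -9*(-9 + 2*8) + 272 = -9*(-9 + 16) + 272 = -9*7 + 272 = -63 + 272 = 209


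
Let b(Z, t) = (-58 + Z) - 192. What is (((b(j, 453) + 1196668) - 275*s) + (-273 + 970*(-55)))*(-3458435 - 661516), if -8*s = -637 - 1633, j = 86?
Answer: -17548515169449/4 ≈ -4.3871e+12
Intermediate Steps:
s = 1135/4 (s = -(-637 - 1633)/8 = -⅛*(-2270) = 1135/4 ≈ 283.75)
b(Z, t) = -250 + Z
(((b(j, 453) + 1196668) - 275*s) + (-273 + 970*(-55)))*(-3458435 - 661516) = ((((-250 + 86) + 1196668) - 275*1135/4) + (-273 + 970*(-55)))*(-3458435 - 661516) = (((-164 + 1196668) - 312125/4) + (-273 - 53350))*(-4119951) = ((1196504 - 312125/4) - 53623)*(-4119951) = (4473891/4 - 53623)*(-4119951) = (4259399/4)*(-4119951) = -17548515169449/4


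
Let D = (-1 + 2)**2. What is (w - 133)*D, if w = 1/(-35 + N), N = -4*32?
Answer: -21680/163 ≈ -133.01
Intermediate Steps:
D = 1 (D = 1**2 = 1)
N = -128
w = -1/163 (w = 1/(-35 - 128) = 1/(-163) = -1/163 ≈ -0.0061350)
(w - 133)*D = (-1/163 - 133)*1 = -21680/163*1 = -21680/163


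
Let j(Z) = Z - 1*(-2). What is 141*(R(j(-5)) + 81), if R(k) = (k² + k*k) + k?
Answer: 13536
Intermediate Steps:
j(Z) = 2 + Z (j(Z) = Z + 2 = 2 + Z)
R(k) = k + 2*k² (R(k) = (k² + k²) + k = 2*k² + k = k + 2*k²)
141*(R(j(-5)) + 81) = 141*((2 - 5)*(1 + 2*(2 - 5)) + 81) = 141*(-3*(1 + 2*(-3)) + 81) = 141*(-3*(1 - 6) + 81) = 141*(-3*(-5) + 81) = 141*(15 + 81) = 141*96 = 13536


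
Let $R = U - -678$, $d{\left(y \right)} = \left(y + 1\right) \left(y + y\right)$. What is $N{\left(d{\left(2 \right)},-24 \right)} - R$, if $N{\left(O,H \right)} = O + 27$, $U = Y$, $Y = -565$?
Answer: $-74$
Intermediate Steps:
$U = -565$
$d{\left(y \right)} = 2 y \left(1 + y\right)$ ($d{\left(y \right)} = \left(1 + y\right) 2 y = 2 y \left(1 + y\right)$)
$N{\left(O,H \right)} = 27 + O$
$R = 113$ ($R = -565 - -678 = -565 + 678 = 113$)
$N{\left(d{\left(2 \right)},-24 \right)} - R = \left(27 + 2 \cdot 2 \left(1 + 2\right)\right) - 113 = \left(27 + 2 \cdot 2 \cdot 3\right) - 113 = \left(27 + 12\right) - 113 = 39 - 113 = -74$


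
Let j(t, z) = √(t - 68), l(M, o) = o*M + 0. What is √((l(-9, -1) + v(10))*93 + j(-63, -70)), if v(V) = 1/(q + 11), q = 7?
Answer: √(30318 + 36*I*√131)/6 ≈ 29.021 + 0.1972*I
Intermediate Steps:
v(V) = 1/18 (v(V) = 1/(7 + 11) = 1/18)
l(M, o) = M*o (l(M, o) = M*o + 0 = M*o)
j(t, z) = √(-68 + t)
√((l(-9, -1) + v(10))*93 + j(-63, -70)) = √((-9*(-1) + 1/18)*93 + √(-68 - 63)) = √((9 + 1/18)*93 + √(-131)) = √((163/18)*93 + I*√131) = √(5053/6 + I*√131)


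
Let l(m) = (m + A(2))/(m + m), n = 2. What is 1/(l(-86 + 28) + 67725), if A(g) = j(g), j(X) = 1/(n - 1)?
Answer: 116/7856157 ≈ 1.4765e-5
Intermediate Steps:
j(X) = 1 (j(X) = 1/(2 - 1) = 1/1 = 1)
A(g) = 1
l(m) = (1 + m)/(2*m) (l(m) = (m + 1)/(m + m) = (1 + m)/((2*m)) = (1 + m)*(1/(2*m)) = (1 + m)/(2*m))
1/(l(-86 + 28) + 67725) = 1/((1 + (-86 + 28))/(2*(-86 + 28)) + 67725) = 1/((½)*(1 - 58)/(-58) + 67725) = 1/((½)*(-1/58)*(-57) + 67725) = 1/(57/116 + 67725) = 1/(7856157/116) = 116/7856157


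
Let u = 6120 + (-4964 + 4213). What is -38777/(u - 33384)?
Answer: 38777/28015 ≈ 1.3842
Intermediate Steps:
u = 5369 (u = 6120 - 751 = 5369)
-38777/(u - 33384) = -38777/(5369 - 33384) = -38777/(-28015) = -38777*(-1/28015) = 38777/28015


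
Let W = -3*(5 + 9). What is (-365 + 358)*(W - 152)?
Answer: 1358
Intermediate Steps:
W = -42 (W = -3*14 = -42)
(-365 + 358)*(W - 152) = (-365 + 358)*(-42 - 152) = -7*(-194) = 1358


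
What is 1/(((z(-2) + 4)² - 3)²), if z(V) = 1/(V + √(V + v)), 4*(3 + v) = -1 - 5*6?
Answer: (560*√51 + 2039*I)/(90640*√51 + 129719*I) ≈ 0.0065466 + 0.0018381*I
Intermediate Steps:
v = -43/4 (v = -3 + (-1 - 5*6)/4 = -3 + (-1 - 30)/4 = -3 + (¼)*(-31) = -3 - 31/4 = -43/4 ≈ -10.750)
z(V) = 1/(V + √(-43/4 + V)) (z(V) = 1/(V + √(V - 43/4)) = 1/(V + √(-43/4 + V)))
1/(((z(-2) + 4)² - 3)²) = 1/(((2/(√(-43 + 4*(-2)) + 2*(-2)) + 4)² - 3)²) = 1/(((2/(√(-43 - 8) - 4) + 4)² - 3)²) = 1/(((2/(√(-51) - 4) + 4)² - 3)²) = 1/(((2/(I*√51 - 4) + 4)² - 3)²) = 1/(((2/(-4 + I*√51) + 4)² - 3)²) = 1/(((4 + 2/(-4 + I*√51))² - 3)²) = 1/((-3 + (4 + 2/(-4 + I*√51))²)²) = (-3 + (4 + 2/(-4 + I*√51))²)⁻²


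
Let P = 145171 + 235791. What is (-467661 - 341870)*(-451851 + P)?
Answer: 57386843059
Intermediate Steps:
P = 380962
(-467661 - 341870)*(-451851 + P) = (-467661 - 341870)*(-451851 + 380962) = -809531*(-70889) = 57386843059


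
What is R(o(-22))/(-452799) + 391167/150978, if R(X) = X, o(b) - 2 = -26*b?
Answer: 59011121687/22787562474 ≈ 2.5896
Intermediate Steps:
o(b) = 2 - 26*b
R(o(-22))/(-452799) + 391167/150978 = (2 - 26*(-22))/(-452799) + 391167/150978 = (2 + 572)*(-1/452799) + 391167*(1/150978) = 574*(-1/452799) + 130389/50326 = -574/452799 + 130389/50326 = 59011121687/22787562474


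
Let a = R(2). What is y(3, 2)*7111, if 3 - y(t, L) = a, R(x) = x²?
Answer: -7111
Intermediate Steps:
a = 4 (a = 2² = 4)
y(t, L) = -1 (y(t, L) = 3 - 1*4 = 3 - 4 = -1)
y(3, 2)*7111 = -1*7111 = -7111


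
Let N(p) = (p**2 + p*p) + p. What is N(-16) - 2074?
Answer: -1578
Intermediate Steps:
N(p) = p + 2*p**2 (N(p) = (p**2 + p**2) + p = 2*p**2 + p = p + 2*p**2)
N(-16) - 2074 = -16*(1 + 2*(-16)) - 2074 = -16*(1 - 32) - 2074 = -16*(-31) - 2074 = 496 - 2074 = -1578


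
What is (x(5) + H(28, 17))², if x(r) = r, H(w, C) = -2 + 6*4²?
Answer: 9801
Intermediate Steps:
H(w, C) = 94 (H(w, C) = -2 + 6*16 = -2 + 96 = 94)
(x(5) + H(28, 17))² = (5 + 94)² = 99² = 9801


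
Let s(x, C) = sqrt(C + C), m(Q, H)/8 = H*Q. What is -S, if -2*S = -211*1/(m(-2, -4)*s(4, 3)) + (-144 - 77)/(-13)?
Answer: 17/2 - 211*sqrt(6)/768 ≈ 7.8270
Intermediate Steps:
m(Q, H) = 8*H*Q (m(Q, H) = 8*(H*Q) = 8*H*Q)
s(x, C) = sqrt(2)*sqrt(C) (s(x, C) = sqrt(2*C) = sqrt(2)*sqrt(C))
S = -17/2 + 211*sqrt(6)/768 (S = -(-211*sqrt(6)/384 + (-144 - 77)/(-13))/2 = -(-211*sqrt(6)/384 - 221*(-1/13))/2 = -(-211*sqrt(6)/384 + 17)/2 = -(17 - 211*sqrt(6)/384)/2 = -17/2 + 211*sqrt(6)/768 ≈ -7.8270)
-S = -(-17/2 + 211*sqrt(6)/768) = 17/2 - 211*sqrt(6)/768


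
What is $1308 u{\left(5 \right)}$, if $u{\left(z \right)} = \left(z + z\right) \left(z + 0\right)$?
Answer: $65400$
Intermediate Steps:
$u{\left(z \right)} = 2 z^{2}$ ($u{\left(z \right)} = 2 z z = 2 z^{2}$)
$1308 u{\left(5 \right)} = 1308 \cdot 2 \cdot 5^{2} = 1308 \cdot 2 \cdot 25 = 1308 \cdot 50 = 65400$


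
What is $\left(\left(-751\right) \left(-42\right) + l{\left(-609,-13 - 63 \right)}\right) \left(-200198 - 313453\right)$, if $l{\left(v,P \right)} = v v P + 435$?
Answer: $14461833118329$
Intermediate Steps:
$l{\left(v,P \right)} = 435 + P v^{2}$ ($l{\left(v,P \right)} = v^{2} P + 435 = P v^{2} + 435 = 435 + P v^{2}$)
$\left(\left(-751\right) \left(-42\right) + l{\left(-609,-13 - 63 \right)}\right) \left(-200198 - 313453\right) = \left(\left(-751\right) \left(-42\right) + \left(435 + \left(-13 - 63\right) \left(-609\right)^{2}\right)\right) \left(-200198 - 313453\right) = \left(31542 + \left(435 + \left(-13 - 63\right) 370881\right)\right) \left(-200198 - 313453\right) = \left(31542 + \left(435 - 28186956\right)\right) \left(-200198 - 313453\right) = \left(31542 + \left(435 - 28186956\right)\right) \left(-513651\right) = \left(31542 - 28186521\right) \left(-513651\right) = \left(-28154979\right) \left(-513651\right) = 14461833118329$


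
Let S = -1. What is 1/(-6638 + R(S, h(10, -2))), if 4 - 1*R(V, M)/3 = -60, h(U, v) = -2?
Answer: -1/6446 ≈ -0.00015514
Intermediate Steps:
R(V, M) = 192 (R(V, M) = 12 - 3*(-60) = 12 + 180 = 192)
1/(-6638 + R(S, h(10, -2))) = 1/(-6638 + 192) = 1/(-6446) = -1/6446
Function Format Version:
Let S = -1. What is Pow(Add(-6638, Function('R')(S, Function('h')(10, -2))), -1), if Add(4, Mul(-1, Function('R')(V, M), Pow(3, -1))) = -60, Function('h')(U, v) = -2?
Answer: Rational(-1, 6446) ≈ -0.00015514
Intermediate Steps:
Function('R')(V, M) = 192 (Function('R')(V, M) = Add(12, Mul(-3, -60)) = Add(12, 180) = 192)
Pow(Add(-6638, Function('R')(S, Function('h')(10, -2))), -1) = Pow(Add(-6638, 192), -1) = Pow(-6446, -1) = Rational(-1, 6446)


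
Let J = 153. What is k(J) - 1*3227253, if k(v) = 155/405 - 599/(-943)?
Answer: -246507188147/76383 ≈ -3.2273e+6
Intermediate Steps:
k(v) = 77752/76383 (k(v) = 155*(1/405) - 599*(-1/943) = 31/81 + 599/943 = 77752/76383)
k(J) - 1*3227253 = 77752/76383 - 1*3227253 = 77752/76383 - 3227253 = -246507188147/76383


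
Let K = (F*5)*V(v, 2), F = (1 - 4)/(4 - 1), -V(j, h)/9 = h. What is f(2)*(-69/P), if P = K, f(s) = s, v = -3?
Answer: -23/15 ≈ -1.5333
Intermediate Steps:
V(j, h) = -9*h
F = -1 (F = -3/3 = -3*1/3 = -1)
K = 90 (K = (-1*5)*(-9*2) = -5*(-18) = 90)
P = 90
f(2)*(-69/P) = 2*(-69/90) = 2*(-69*1/90) = 2*(-23/30) = -23/15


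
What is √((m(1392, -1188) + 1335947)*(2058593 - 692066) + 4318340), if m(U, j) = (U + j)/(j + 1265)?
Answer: √10824074802387077/77 ≈ 1.3512e+6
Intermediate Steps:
m(U, j) = (U + j)/(1265 + j)
√((m(1392, -1188) + 1335947)*(2058593 - 692066) + 4318340) = √(((1392 - 1188)/(1265 - 1188) + 1335947)*(2058593 - 692066) + 4318340) = √((204/77 + 1335947)*1366527 + 4318340) = √((102868123/77)*1366527 + 4318340) = √(140572067518821/77 + 4318340) = √(140572400031001/77) = √10824074802387077/77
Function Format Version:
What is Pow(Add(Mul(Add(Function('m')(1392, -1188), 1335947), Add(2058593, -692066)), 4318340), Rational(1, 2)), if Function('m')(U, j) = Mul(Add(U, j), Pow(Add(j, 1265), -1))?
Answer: Mul(Rational(1, 77), Pow(10824074802387077, Rational(1, 2))) ≈ 1.3512e+6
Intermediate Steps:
Function('m')(U, j) = Mul(Pow(Add(1265, j), -1), Add(U, j)) (Function('m')(U, j) = Mul(Add(U, j), Pow(Add(1265, j), -1)) = Mul(Pow(Add(1265, j), -1), Add(U, j)))
Pow(Add(Mul(Add(Function('m')(1392, -1188), 1335947), Add(2058593, -692066)), 4318340), Rational(1, 2)) = Pow(Add(Mul(Add(Mul(Pow(Add(1265, -1188), -1), Add(1392, -1188)), 1335947), Add(2058593, -692066)), 4318340), Rational(1, 2)) = Pow(Add(Mul(Add(Mul(Pow(77, -1), 204), 1335947), 1366527), 4318340), Rational(1, 2)) = Pow(Add(Mul(Add(Mul(Rational(1, 77), 204), 1335947), 1366527), 4318340), Rational(1, 2)) = Pow(Add(Mul(Add(Rational(204, 77), 1335947), 1366527), 4318340), Rational(1, 2)) = Pow(Add(Mul(Rational(102868123, 77), 1366527), 4318340), Rational(1, 2)) = Pow(Add(Rational(140572067518821, 77), 4318340), Rational(1, 2)) = Pow(Rational(140572400031001, 77), Rational(1, 2)) = Mul(Rational(1, 77), Pow(10824074802387077, Rational(1, 2)))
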